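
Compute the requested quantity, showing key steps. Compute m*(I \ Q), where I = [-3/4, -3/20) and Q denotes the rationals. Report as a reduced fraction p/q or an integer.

The interval I = [-3/4, -3/20) has m(I) = -3/20 - (-3/4) = 3/5 (endpoints are measure-zero, so open/closed/half-open agree). Write I = (I cap Q) u (I \ Q). The rationals in I are countable, so m*(I cap Q) = 0 (cover each rational by intervals whose total length is arbitrarily small). By countable subadditivity m*(I) <= m*(I cap Q) + m*(I \ Q), hence m*(I \ Q) >= m(I) = 3/5. The reverse inequality m*(I \ Q) <= m*(I) = 3/5 is trivial since (I \ Q) is a subset of I. Therefore m*(I \ Q) = 3/5.

3/5


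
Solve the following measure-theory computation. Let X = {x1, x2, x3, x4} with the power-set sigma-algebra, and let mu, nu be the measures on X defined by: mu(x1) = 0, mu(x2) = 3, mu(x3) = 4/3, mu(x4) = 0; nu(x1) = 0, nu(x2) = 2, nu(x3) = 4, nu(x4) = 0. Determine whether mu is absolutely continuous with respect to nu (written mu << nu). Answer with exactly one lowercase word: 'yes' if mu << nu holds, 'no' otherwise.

mu << nu means: every nu-null measurable set is also mu-null; equivalently, for every atom x, if nu({x}) = 0 then mu({x}) = 0.
Checking each atom:
  x1: nu = 0, mu = 0 -> consistent with mu << nu.
  x2: nu = 2 > 0 -> no constraint.
  x3: nu = 4 > 0 -> no constraint.
  x4: nu = 0, mu = 0 -> consistent with mu << nu.
No atom violates the condition. Therefore mu << nu.

yes


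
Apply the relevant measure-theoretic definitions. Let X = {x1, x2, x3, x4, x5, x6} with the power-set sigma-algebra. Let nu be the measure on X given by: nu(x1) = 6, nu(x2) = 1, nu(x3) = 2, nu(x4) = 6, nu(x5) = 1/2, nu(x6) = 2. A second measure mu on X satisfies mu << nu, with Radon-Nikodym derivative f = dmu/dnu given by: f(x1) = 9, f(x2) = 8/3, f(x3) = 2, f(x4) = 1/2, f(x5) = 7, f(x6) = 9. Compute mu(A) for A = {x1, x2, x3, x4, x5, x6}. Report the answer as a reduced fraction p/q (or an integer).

By the defining property of the Radon-Nikodym derivative, for every measurable set A,
  mu(A) = integral_A f dnu.
Since nu is a discrete measure concentrated on the atoms of X, the integral over A reduces to the sum
  mu(A) = sum_{x in A} f(x) * nu({x}).
Computing each term:
  x1: f(x1) * nu(x1) = 9 * 6 = 54.
  x2: f(x2) * nu(x2) = 8/3 * 1 = 8/3.
  x3: f(x3) * nu(x3) = 2 * 2 = 4.
  x4: f(x4) * nu(x4) = 1/2 * 6 = 3.
  x5: f(x5) * nu(x5) = 7 * 1/2 = 7/2.
  x6: f(x6) * nu(x6) = 9 * 2 = 18.
Summing: mu(A) = 54 + 8/3 + 4 + 3 + 7/2 + 18 = 511/6.

511/6


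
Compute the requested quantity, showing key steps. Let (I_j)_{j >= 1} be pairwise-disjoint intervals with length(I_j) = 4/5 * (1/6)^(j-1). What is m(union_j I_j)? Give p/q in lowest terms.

By countable additivity of the Lebesgue measure on pairwise disjoint measurable sets,
  m(union_{j >= 1} I_j) = sum_{j >= 1} m(I_j) = sum_{j >= 1} a * r^(j-1),
  with a = 4/5 and r = 1/6.
Since 0 < r = 1/6 < 1, the geometric series converges:
  sum_{j >= 1} a * r^(j-1) = a / (1 - r).
  = 4/5 / (1 - 1/6)
  = 4/5 / (5/6)
  = 24/25.

24/25


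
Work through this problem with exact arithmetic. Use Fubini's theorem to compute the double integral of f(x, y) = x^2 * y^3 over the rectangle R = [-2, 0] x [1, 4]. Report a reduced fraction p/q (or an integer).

f(x, y) is a tensor product of a function of x and a function of y, and both factors are bounded continuous (hence Lebesgue integrable) on the rectangle, so Fubini's theorem applies:
  integral_R f d(m x m) = (integral_a1^b1 x^2 dx) * (integral_a2^b2 y^3 dy).
Inner integral in x: integral_{-2}^{0} x^2 dx = (0^3 - (-2)^3)/3
  = 8/3.
Inner integral in y: integral_{1}^{4} y^3 dy = (4^4 - 1^4)/4
  = 255/4.
Product: (8/3) * (255/4) = 170.

170


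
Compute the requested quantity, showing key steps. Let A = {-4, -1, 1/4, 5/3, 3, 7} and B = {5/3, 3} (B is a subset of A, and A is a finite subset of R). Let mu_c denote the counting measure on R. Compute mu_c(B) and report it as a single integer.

Counting measure assigns mu_c(E) = |E| (number of elements) when E is finite.
B has 2 element(s), so mu_c(B) = 2.

2


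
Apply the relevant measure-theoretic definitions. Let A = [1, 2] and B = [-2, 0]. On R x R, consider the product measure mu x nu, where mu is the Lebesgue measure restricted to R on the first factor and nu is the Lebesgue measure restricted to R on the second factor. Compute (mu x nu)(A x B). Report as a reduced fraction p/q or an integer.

For a measurable rectangle A x B, the product measure satisfies
  (mu x nu)(A x B) = mu(A) * nu(B).
  mu(A) = 1.
  nu(B) = 2.
  (mu x nu)(A x B) = 1 * 2 = 2.

2


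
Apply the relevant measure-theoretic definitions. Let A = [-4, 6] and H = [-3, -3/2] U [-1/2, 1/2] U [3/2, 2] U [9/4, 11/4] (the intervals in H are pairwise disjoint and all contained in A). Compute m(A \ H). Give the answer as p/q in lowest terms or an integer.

The ambient interval has length m(A) = 6 - (-4) = 10.
Since the holes are disjoint and sit inside A, by finite additivity
  m(H) = sum_i (b_i - a_i), and m(A \ H) = m(A) - m(H).
Computing the hole measures:
  m(H_1) = -3/2 - (-3) = 3/2.
  m(H_2) = 1/2 - (-1/2) = 1.
  m(H_3) = 2 - 3/2 = 1/2.
  m(H_4) = 11/4 - 9/4 = 1/2.
Summed: m(H) = 3/2 + 1 + 1/2 + 1/2 = 7/2.
So m(A \ H) = 10 - 7/2 = 13/2.

13/2


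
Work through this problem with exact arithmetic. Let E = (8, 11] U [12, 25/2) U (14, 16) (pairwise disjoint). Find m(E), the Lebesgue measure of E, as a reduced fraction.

For pairwise disjoint intervals, m(union_i I_i) = sum_i m(I_i),
and m is invariant under swapping open/closed endpoints (single points have measure 0).
So m(E) = sum_i (b_i - a_i).
  I_1 has length 11 - 8 = 3.
  I_2 has length 25/2 - 12 = 1/2.
  I_3 has length 16 - 14 = 2.
Summing:
  m(E) = 3 + 1/2 + 2 = 11/2.

11/2


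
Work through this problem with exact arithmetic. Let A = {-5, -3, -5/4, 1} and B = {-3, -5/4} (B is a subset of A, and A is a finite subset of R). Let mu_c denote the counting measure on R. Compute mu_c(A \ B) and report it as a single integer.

Counting measure assigns mu_c(E) = |E| (number of elements) when E is finite. For B subset A, A \ B is the set of elements of A not in B, so |A \ B| = |A| - |B|.
|A| = 4, |B| = 2, so mu_c(A \ B) = 4 - 2 = 2.

2


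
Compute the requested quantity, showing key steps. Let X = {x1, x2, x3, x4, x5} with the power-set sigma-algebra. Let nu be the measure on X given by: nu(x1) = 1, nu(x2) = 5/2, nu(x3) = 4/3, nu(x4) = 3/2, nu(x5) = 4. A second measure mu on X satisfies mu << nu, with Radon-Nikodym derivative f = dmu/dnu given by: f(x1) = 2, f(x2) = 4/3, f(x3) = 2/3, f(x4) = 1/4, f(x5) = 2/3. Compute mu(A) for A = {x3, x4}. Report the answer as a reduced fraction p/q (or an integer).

By the defining property of the Radon-Nikodym derivative, for every measurable set A,
  mu(A) = integral_A f dnu.
Since nu is a discrete measure concentrated on the atoms of X, the integral over A reduces to the sum
  mu(A) = sum_{x in A} f(x) * nu({x}).
Computing each term:
  x3: f(x3) * nu(x3) = 2/3 * 4/3 = 8/9.
  x4: f(x4) * nu(x4) = 1/4 * 3/2 = 3/8.
Summing: mu(A) = 8/9 + 3/8 = 91/72.

91/72


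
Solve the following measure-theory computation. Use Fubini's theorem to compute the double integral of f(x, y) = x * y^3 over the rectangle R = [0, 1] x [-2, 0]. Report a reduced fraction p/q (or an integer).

f(x, y) is a tensor product of a function of x and a function of y, and both factors are bounded continuous (hence Lebesgue integrable) on the rectangle, so Fubini's theorem applies:
  integral_R f d(m x m) = (integral_a1^b1 x dx) * (integral_a2^b2 y^3 dy).
Inner integral in x: integral_{0}^{1} x dx = (1^2 - 0^2)/2
  = 1/2.
Inner integral in y: integral_{-2}^{0} y^3 dy = (0^4 - (-2)^4)/4
  = -4.
Product: (1/2) * (-4) = -2.

-2


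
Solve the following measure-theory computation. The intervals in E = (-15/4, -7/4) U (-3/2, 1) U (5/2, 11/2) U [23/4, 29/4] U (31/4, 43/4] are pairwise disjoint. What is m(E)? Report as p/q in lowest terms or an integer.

For pairwise disjoint intervals, m(union_i I_i) = sum_i m(I_i),
and m is invariant under swapping open/closed endpoints (single points have measure 0).
So m(E) = sum_i (b_i - a_i).
  I_1 has length -7/4 - (-15/4) = 2.
  I_2 has length 1 - (-3/2) = 5/2.
  I_3 has length 11/2 - 5/2 = 3.
  I_4 has length 29/4 - 23/4 = 3/2.
  I_5 has length 43/4 - 31/4 = 3.
Summing:
  m(E) = 2 + 5/2 + 3 + 3/2 + 3 = 12.

12


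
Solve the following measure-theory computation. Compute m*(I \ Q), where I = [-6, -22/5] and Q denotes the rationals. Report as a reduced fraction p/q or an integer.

The interval I = [-6, -22/5] has m(I) = -22/5 - (-6) = 8/5 (endpoints are measure-zero, so open/closed/half-open agree). Write I = (I cap Q) u (I \ Q). The rationals in I are countable, so m*(I cap Q) = 0 (cover each rational by intervals whose total length is arbitrarily small). By countable subadditivity m*(I) <= m*(I cap Q) + m*(I \ Q), hence m*(I \ Q) >= m(I) = 8/5. The reverse inequality m*(I \ Q) <= m*(I) = 8/5 is trivial since (I \ Q) is a subset of I. Therefore m*(I \ Q) = 8/5.

8/5


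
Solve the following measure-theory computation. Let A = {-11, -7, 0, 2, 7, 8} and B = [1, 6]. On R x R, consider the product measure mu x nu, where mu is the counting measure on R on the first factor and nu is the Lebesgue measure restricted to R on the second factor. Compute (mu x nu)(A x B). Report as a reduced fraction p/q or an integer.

For a measurable rectangle A x B, the product measure satisfies
  (mu x nu)(A x B) = mu(A) * nu(B).
  mu(A) = 6.
  nu(B) = 5.
  (mu x nu)(A x B) = 6 * 5 = 30.

30


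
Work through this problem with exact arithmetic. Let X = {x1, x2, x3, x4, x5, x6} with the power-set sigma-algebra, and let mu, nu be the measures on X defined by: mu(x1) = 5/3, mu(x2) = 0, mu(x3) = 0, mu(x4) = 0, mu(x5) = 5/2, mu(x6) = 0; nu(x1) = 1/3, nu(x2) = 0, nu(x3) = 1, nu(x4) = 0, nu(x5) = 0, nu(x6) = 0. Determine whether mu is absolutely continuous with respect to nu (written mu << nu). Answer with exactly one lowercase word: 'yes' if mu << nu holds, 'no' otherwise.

mu << nu means: every nu-null measurable set is also mu-null; equivalently, for every atom x, if nu({x}) = 0 then mu({x}) = 0.
Checking each atom:
  x1: nu = 1/3 > 0 -> no constraint.
  x2: nu = 0, mu = 0 -> consistent with mu << nu.
  x3: nu = 1 > 0 -> no constraint.
  x4: nu = 0, mu = 0 -> consistent with mu << nu.
  x5: nu = 0, mu = 5/2 > 0 -> violates mu << nu.
  x6: nu = 0, mu = 0 -> consistent with mu << nu.
The atom(s) x5 violate the condition (nu = 0 but mu > 0). Therefore mu is NOT absolutely continuous w.r.t. nu.

no


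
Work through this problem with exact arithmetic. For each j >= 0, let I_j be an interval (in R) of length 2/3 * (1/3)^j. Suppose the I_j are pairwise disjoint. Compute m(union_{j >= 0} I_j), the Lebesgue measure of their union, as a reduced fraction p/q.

By countable additivity of the Lebesgue measure on pairwise disjoint measurable sets,
  m(union_{j >= 0} I_j) = sum_{j >= 0} m(I_j) = sum_{j >= 0} a * r^j,
  with a = 2/3 and r = 1/3.
Since 0 < r = 1/3 < 1, the geometric series converges:
  sum_{j >= 0} a * r^j = a / (1 - r).
  = 2/3 / (1 - 1/3)
  = 2/3 / (2/3)
  = 1.

1


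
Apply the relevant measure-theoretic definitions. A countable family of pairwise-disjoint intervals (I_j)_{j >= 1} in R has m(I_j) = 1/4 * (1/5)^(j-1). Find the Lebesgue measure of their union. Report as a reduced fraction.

By countable additivity of the Lebesgue measure on pairwise disjoint measurable sets,
  m(union_{j >= 1} I_j) = sum_{j >= 1} m(I_j) = sum_{j >= 1} a * r^(j-1),
  with a = 1/4 and r = 1/5.
Since 0 < r = 1/5 < 1, the geometric series converges:
  sum_{j >= 1} a * r^(j-1) = a / (1 - r).
  = 1/4 / (1 - 1/5)
  = 1/4 / (4/5)
  = 5/16.

5/16


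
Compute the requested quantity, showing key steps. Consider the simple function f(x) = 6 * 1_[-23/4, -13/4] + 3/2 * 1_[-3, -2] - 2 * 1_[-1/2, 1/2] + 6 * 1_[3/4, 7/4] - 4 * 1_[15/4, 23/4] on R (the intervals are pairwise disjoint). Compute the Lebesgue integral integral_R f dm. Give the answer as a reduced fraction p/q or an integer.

For a simple function f = sum_i c_i * 1_{A_i} with disjoint A_i,
  integral f dm = sum_i c_i * m(A_i).
Lengths of the A_i:
  m(A_1) = -13/4 - (-23/4) = 5/2.
  m(A_2) = -2 - (-3) = 1.
  m(A_3) = 1/2 - (-1/2) = 1.
  m(A_4) = 7/4 - 3/4 = 1.
  m(A_5) = 23/4 - 15/4 = 2.
Contributions c_i * m(A_i):
  (6) * (5/2) = 15.
  (3/2) * (1) = 3/2.
  (-2) * (1) = -2.
  (6) * (1) = 6.
  (-4) * (2) = -8.
Total: 15 + 3/2 - 2 + 6 - 8 = 25/2.

25/2


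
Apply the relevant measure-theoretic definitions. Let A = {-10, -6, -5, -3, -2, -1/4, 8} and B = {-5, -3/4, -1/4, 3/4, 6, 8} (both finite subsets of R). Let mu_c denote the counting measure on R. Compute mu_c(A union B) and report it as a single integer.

Counting measure on a finite set equals cardinality. By inclusion-exclusion, |A union B| = |A| + |B| - |A cap B|.
|A| = 7, |B| = 6, |A cap B| = 3.
So mu_c(A union B) = 7 + 6 - 3 = 10.

10


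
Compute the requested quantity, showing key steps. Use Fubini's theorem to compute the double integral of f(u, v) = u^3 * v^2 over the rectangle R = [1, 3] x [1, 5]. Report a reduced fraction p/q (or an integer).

f(u, v) is a tensor product of a function of u and a function of v, and both factors are bounded continuous (hence Lebesgue integrable) on the rectangle, so Fubini's theorem applies:
  integral_R f d(m x m) = (integral_a1^b1 u^3 du) * (integral_a2^b2 v^2 dv).
Inner integral in u: integral_{1}^{3} u^3 du = (3^4 - 1^4)/4
  = 20.
Inner integral in v: integral_{1}^{5} v^2 dv = (5^3 - 1^3)/3
  = 124/3.
Product: (20) * (124/3) = 2480/3.

2480/3


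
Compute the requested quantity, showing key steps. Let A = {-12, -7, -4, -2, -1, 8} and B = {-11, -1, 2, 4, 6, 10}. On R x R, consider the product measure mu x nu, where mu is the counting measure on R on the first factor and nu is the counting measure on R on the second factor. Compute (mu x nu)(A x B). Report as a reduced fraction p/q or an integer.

For a measurable rectangle A x B, the product measure satisfies
  (mu x nu)(A x B) = mu(A) * nu(B).
  mu(A) = 6.
  nu(B) = 6.
  (mu x nu)(A x B) = 6 * 6 = 36.

36


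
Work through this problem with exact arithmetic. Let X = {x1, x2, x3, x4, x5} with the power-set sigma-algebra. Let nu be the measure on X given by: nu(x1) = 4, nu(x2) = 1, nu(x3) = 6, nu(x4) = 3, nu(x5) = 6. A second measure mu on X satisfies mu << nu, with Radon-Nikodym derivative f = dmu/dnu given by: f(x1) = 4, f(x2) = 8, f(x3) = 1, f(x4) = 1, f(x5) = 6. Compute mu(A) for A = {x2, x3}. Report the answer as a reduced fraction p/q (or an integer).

By the defining property of the Radon-Nikodym derivative, for every measurable set A,
  mu(A) = integral_A f dnu.
Since nu is a discrete measure concentrated on the atoms of X, the integral over A reduces to the sum
  mu(A) = sum_{x in A} f(x) * nu({x}).
Computing each term:
  x2: f(x2) * nu(x2) = 8 * 1 = 8.
  x3: f(x3) * nu(x3) = 1 * 6 = 6.
Summing: mu(A) = 8 + 6 = 14.

14


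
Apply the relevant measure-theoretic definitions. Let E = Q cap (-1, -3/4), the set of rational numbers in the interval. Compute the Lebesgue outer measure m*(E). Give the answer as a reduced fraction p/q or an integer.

E = Q cap (-1, -3/4) is a subset of Q, which is countable. Enumerate Q = {q_1, q_2, ...}; for any eps > 0, cover q_k by the open interval (q_k - eps/2^(k+1), q_k + eps/2^(k+1)), of length eps/2^k. The total cover length is sum_{k>=1} eps/2^k = eps. Hence m*(E) <= m*(Q) <= eps for every eps > 0, and since outer measure is non-negative, m*(E) = 0.

0


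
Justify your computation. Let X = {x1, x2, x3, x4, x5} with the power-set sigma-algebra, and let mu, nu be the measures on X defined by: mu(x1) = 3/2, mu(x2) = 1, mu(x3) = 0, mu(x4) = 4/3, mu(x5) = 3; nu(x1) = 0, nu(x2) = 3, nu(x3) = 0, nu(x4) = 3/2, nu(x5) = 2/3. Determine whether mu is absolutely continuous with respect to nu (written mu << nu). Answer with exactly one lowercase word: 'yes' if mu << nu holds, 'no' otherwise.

mu << nu means: every nu-null measurable set is also mu-null; equivalently, for every atom x, if nu({x}) = 0 then mu({x}) = 0.
Checking each atom:
  x1: nu = 0, mu = 3/2 > 0 -> violates mu << nu.
  x2: nu = 3 > 0 -> no constraint.
  x3: nu = 0, mu = 0 -> consistent with mu << nu.
  x4: nu = 3/2 > 0 -> no constraint.
  x5: nu = 2/3 > 0 -> no constraint.
The atom(s) x1 violate the condition (nu = 0 but mu > 0). Therefore mu is NOT absolutely continuous w.r.t. nu.

no


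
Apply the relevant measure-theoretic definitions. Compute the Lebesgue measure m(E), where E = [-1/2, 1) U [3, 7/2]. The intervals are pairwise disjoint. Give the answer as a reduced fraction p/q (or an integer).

For pairwise disjoint intervals, m(union_i I_i) = sum_i m(I_i),
and m is invariant under swapping open/closed endpoints (single points have measure 0).
So m(E) = sum_i (b_i - a_i).
  I_1 has length 1 - (-1/2) = 3/2.
  I_2 has length 7/2 - 3 = 1/2.
Summing:
  m(E) = 3/2 + 1/2 = 2.

2


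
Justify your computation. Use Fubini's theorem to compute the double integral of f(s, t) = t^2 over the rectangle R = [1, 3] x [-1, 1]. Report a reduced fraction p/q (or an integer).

f(s, t) is a tensor product of a function of s and a function of t, and both factors are bounded continuous (hence Lebesgue integrable) on the rectangle, so Fubini's theorem applies:
  integral_R f d(m x m) = (integral_a1^b1 1 ds) * (integral_a2^b2 t^2 dt).
Inner integral in s: integral_{1}^{3} 1 ds = (3^1 - 1^1)/1
  = 2.
Inner integral in t: integral_{-1}^{1} t^2 dt = (1^3 - (-1)^3)/3
  = 2/3.
Product: (2) * (2/3) = 4/3.

4/3


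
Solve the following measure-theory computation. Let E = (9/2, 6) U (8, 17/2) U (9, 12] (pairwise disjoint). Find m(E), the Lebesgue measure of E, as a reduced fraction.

For pairwise disjoint intervals, m(union_i I_i) = sum_i m(I_i),
and m is invariant under swapping open/closed endpoints (single points have measure 0).
So m(E) = sum_i (b_i - a_i).
  I_1 has length 6 - 9/2 = 3/2.
  I_2 has length 17/2 - 8 = 1/2.
  I_3 has length 12 - 9 = 3.
Summing:
  m(E) = 3/2 + 1/2 + 3 = 5.

5


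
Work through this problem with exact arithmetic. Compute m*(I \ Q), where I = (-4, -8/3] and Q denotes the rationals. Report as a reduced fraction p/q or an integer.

The interval I = (-4, -8/3] has m(I) = -8/3 - (-4) = 4/3 (endpoints are measure-zero, so open/closed/half-open agree). Write I = (I cap Q) u (I \ Q). The rationals in I are countable, so m*(I cap Q) = 0 (cover each rational by intervals whose total length is arbitrarily small). By countable subadditivity m*(I) <= m*(I cap Q) + m*(I \ Q), hence m*(I \ Q) >= m(I) = 4/3. The reverse inequality m*(I \ Q) <= m*(I) = 4/3 is trivial since (I \ Q) is a subset of I. Therefore m*(I \ Q) = 4/3.

4/3


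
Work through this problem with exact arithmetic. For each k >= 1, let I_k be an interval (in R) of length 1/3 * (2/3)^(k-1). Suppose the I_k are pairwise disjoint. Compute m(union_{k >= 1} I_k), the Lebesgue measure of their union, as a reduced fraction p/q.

By countable additivity of the Lebesgue measure on pairwise disjoint measurable sets,
  m(union_{k >= 1} I_k) = sum_{k >= 1} m(I_k) = sum_{k >= 1} a * r^(k-1),
  with a = 1/3 and r = 2/3.
Since 0 < r = 2/3 < 1, the geometric series converges:
  sum_{k >= 1} a * r^(k-1) = a / (1 - r).
  = 1/3 / (1 - 2/3)
  = 1/3 / (1/3)
  = 1.

1


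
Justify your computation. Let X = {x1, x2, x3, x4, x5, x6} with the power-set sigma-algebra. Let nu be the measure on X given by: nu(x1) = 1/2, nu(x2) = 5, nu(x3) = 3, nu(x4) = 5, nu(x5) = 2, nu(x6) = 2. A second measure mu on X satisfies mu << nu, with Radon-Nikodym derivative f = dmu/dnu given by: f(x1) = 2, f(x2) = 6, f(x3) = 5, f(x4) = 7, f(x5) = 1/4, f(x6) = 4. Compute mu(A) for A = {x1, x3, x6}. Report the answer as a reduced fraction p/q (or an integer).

By the defining property of the Radon-Nikodym derivative, for every measurable set A,
  mu(A) = integral_A f dnu.
Since nu is a discrete measure concentrated on the atoms of X, the integral over A reduces to the sum
  mu(A) = sum_{x in A} f(x) * nu({x}).
Computing each term:
  x1: f(x1) * nu(x1) = 2 * 1/2 = 1.
  x3: f(x3) * nu(x3) = 5 * 3 = 15.
  x6: f(x6) * nu(x6) = 4 * 2 = 8.
Summing: mu(A) = 1 + 15 + 8 = 24.

24


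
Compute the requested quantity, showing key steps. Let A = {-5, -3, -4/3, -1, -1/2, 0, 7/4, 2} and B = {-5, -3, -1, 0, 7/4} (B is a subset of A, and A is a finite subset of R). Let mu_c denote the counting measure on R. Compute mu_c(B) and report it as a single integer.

Counting measure assigns mu_c(E) = |E| (number of elements) when E is finite.
B has 5 element(s), so mu_c(B) = 5.

5


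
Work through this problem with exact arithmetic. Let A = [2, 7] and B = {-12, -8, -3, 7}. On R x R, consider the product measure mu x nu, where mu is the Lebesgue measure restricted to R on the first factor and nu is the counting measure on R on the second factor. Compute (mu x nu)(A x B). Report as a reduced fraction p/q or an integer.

For a measurable rectangle A x B, the product measure satisfies
  (mu x nu)(A x B) = mu(A) * nu(B).
  mu(A) = 5.
  nu(B) = 4.
  (mu x nu)(A x B) = 5 * 4 = 20.

20


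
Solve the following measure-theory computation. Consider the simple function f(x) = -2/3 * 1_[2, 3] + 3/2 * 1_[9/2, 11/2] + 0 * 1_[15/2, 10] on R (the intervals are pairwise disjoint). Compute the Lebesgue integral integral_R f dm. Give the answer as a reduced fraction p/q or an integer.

For a simple function f = sum_i c_i * 1_{A_i} with disjoint A_i,
  integral f dm = sum_i c_i * m(A_i).
Lengths of the A_i:
  m(A_1) = 3 - 2 = 1.
  m(A_2) = 11/2 - 9/2 = 1.
  m(A_3) = 10 - 15/2 = 5/2.
Contributions c_i * m(A_i):
  (-2/3) * (1) = -2/3.
  (3/2) * (1) = 3/2.
  (0) * (5/2) = 0.
Total: -2/3 + 3/2 + 0 = 5/6.

5/6


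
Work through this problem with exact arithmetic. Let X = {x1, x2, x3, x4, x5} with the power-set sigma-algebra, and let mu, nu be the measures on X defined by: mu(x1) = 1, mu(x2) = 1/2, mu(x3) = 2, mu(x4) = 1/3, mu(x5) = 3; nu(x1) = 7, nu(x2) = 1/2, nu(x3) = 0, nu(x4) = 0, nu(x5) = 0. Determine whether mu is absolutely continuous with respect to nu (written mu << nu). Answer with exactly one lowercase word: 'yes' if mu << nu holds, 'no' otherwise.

mu << nu means: every nu-null measurable set is also mu-null; equivalently, for every atom x, if nu({x}) = 0 then mu({x}) = 0.
Checking each atom:
  x1: nu = 7 > 0 -> no constraint.
  x2: nu = 1/2 > 0 -> no constraint.
  x3: nu = 0, mu = 2 > 0 -> violates mu << nu.
  x4: nu = 0, mu = 1/3 > 0 -> violates mu << nu.
  x5: nu = 0, mu = 3 > 0 -> violates mu << nu.
The atom(s) x3, x4, x5 violate the condition (nu = 0 but mu > 0). Therefore mu is NOT absolutely continuous w.r.t. nu.

no


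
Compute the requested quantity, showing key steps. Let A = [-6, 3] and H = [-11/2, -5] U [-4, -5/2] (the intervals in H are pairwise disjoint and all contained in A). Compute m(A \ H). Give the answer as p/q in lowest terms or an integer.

The ambient interval has length m(A) = 3 - (-6) = 9.
Since the holes are disjoint and sit inside A, by finite additivity
  m(H) = sum_i (b_i - a_i), and m(A \ H) = m(A) - m(H).
Computing the hole measures:
  m(H_1) = -5 - (-11/2) = 1/2.
  m(H_2) = -5/2 - (-4) = 3/2.
Summed: m(H) = 1/2 + 3/2 = 2.
So m(A \ H) = 9 - 2 = 7.

7


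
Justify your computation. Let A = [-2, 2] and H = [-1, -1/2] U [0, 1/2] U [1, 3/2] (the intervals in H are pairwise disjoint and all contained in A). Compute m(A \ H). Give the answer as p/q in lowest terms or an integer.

The ambient interval has length m(A) = 2 - (-2) = 4.
Since the holes are disjoint and sit inside A, by finite additivity
  m(H) = sum_i (b_i - a_i), and m(A \ H) = m(A) - m(H).
Computing the hole measures:
  m(H_1) = -1/2 - (-1) = 1/2.
  m(H_2) = 1/2 - 0 = 1/2.
  m(H_3) = 3/2 - 1 = 1/2.
Summed: m(H) = 1/2 + 1/2 + 1/2 = 3/2.
So m(A \ H) = 4 - 3/2 = 5/2.

5/2


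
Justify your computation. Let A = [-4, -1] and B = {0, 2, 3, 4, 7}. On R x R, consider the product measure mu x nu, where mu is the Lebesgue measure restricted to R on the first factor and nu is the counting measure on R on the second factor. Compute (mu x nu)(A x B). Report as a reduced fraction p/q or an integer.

For a measurable rectangle A x B, the product measure satisfies
  (mu x nu)(A x B) = mu(A) * nu(B).
  mu(A) = 3.
  nu(B) = 5.
  (mu x nu)(A x B) = 3 * 5 = 15.

15


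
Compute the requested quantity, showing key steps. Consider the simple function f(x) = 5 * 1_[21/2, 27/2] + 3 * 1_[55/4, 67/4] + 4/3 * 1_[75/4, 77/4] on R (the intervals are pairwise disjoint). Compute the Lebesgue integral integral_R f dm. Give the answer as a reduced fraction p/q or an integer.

For a simple function f = sum_i c_i * 1_{A_i} with disjoint A_i,
  integral f dm = sum_i c_i * m(A_i).
Lengths of the A_i:
  m(A_1) = 27/2 - 21/2 = 3.
  m(A_2) = 67/4 - 55/4 = 3.
  m(A_3) = 77/4 - 75/4 = 1/2.
Contributions c_i * m(A_i):
  (5) * (3) = 15.
  (3) * (3) = 9.
  (4/3) * (1/2) = 2/3.
Total: 15 + 9 + 2/3 = 74/3.

74/3


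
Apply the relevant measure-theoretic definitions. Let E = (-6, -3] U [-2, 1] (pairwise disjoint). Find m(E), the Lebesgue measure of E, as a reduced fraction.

For pairwise disjoint intervals, m(union_i I_i) = sum_i m(I_i),
and m is invariant under swapping open/closed endpoints (single points have measure 0).
So m(E) = sum_i (b_i - a_i).
  I_1 has length -3 - (-6) = 3.
  I_2 has length 1 - (-2) = 3.
Summing:
  m(E) = 3 + 3 = 6.

6


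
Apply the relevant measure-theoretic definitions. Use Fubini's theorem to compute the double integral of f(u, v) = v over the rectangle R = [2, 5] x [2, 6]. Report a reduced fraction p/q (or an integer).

f(u, v) is a tensor product of a function of u and a function of v, and both factors are bounded continuous (hence Lebesgue integrable) on the rectangle, so Fubini's theorem applies:
  integral_R f d(m x m) = (integral_a1^b1 1 du) * (integral_a2^b2 v dv).
Inner integral in u: integral_{2}^{5} 1 du = (5^1 - 2^1)/1
  = 3.
Inner integral in v: integral_{2}^{6} v dv = (6^2 - 2^2)/2
  = 16.
Product: (3) * (16) = 48.

48


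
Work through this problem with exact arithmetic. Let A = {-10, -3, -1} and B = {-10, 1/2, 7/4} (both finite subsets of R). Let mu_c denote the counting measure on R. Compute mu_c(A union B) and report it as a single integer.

Counting measure on a finite set equals cardinality. By inclusion-exclusion, |A union B| = |A| + |B| - |A cap B|.
|A| = 3, |B| = 3, |A cap B| = 1.
So mu_c(A union B) = 3 + 3 - 1 = 5.

5


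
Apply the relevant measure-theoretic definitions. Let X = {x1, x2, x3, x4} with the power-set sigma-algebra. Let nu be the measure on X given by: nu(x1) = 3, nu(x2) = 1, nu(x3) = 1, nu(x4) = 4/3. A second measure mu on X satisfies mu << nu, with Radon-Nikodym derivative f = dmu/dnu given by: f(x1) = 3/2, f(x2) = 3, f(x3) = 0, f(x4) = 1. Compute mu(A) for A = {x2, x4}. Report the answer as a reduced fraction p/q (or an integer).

By the defining property of the Radon-Nikodym derivative, for every measurable set A,
  mu(A) = integral_A f dnu.
Since nu is a discrete measure concentrated on the atoms of X, the integral over A reduces to the sum
  mu(A) = sum_{x in A} f(x) * nu({x}).
Computing each term:
  x2: f(x2) * nu(x2) = 3 * 1 = 3.
  x4: f(x4) * nu(x4) = 1 * 4/3 = 4/3.
Summing: mu(A) = 3 + 4/3 = 13/3.

13/3


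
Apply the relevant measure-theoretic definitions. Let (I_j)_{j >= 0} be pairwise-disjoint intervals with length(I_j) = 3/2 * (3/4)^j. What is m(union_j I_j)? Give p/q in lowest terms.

By countable additivity of the Lebesgue measure on pairwise disjoint measurable sets,
  m(union_{j >= 0} I_j) = sum_{j >= 0} m(I_j) = sum_{j >= 0} a * r^j,
  with a = 3/2 and r = 3/4.
Since 0 < r = 3/4 < 1, the geometric series converges:
  sum_{j >= 0} a * r^j = a / (1 - r).
  = 3/2 / (1 - 3/4)
  = 3/2 / (1/4)
  = 6.

6


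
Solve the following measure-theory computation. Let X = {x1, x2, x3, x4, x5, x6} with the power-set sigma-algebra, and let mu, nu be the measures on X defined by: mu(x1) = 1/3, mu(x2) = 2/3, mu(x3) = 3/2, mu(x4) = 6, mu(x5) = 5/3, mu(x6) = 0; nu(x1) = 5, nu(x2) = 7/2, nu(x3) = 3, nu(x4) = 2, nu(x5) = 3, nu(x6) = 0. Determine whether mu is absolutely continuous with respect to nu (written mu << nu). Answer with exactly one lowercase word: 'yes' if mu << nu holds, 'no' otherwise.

mu << nu means: every nu-null measurable set is also mu-null; equivalently, for every atom x, if nu({x}) = 0 then mu({x}) = 0.
Checking each atom:
  x1: nu = 5 > 0 -> no constraint.
  x2: nu = 7/2 > 0 -> no constraint.
  x3: nu = 3 > 0 -> no constraint.
  x4: nu = 2 > 0 -> no constraint.
  x5: nu = 3 > 0 -> no constraint.
  x6: nu = 0, mu = 0 -> consistent with mu << nu.
No atom violates the condition. Therefore mu << nu.

yes


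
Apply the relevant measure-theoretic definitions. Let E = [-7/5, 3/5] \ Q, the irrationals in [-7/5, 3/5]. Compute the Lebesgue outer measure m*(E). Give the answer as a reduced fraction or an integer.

The interval I = [-7/5, 3/5] has m(I) = 3/5 - (-7/5) = 2 (endpoints are measure-zero, so open/closed/half-open agree). Write I = (I cap Q) u (I \ Q). The rationals in I are countable, so m*(I cap Q) = 0 (cover each rational by intervals whose total length is arbitrarily small). By countable subadditivity m*(I) <= m*(I cap Q) + m*(I \ Q), hence m*(I \ Q) >= m(I) = 2. The reverse inequality m*(I \ Q) <= m*(I) = 2 is trivial since (I \ Q) is a subset of I. Therefore m*(I \ Q) = 2.

2


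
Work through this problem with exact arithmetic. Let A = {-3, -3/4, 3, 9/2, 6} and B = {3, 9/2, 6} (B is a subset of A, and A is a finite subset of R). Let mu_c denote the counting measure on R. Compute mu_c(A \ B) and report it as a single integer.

Counting measure assigns mu_c(E) = |E| (number of elements) when E is finite. For B subset A, A \ B is the set of elements of A not in B, so |A \ B| = |A| - |B|.
|A| = 5, |B| = 3, so mu_c(A \ B) = 5 - 3 = 2.

2


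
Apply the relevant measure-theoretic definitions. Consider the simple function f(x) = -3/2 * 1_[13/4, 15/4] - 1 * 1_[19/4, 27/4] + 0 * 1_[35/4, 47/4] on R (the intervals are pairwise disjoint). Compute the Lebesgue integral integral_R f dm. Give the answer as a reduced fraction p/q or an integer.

For a simple function f = sum_i c_i * 1_{A_i} with disjoint A_i,
  integral f dm = sum_i c_i * m(A_i).
Lengths of the A_i:
  m(A_1) = 15/4 - 13/4 = 1/2.
  m(A_2) = 27/4 - 19/4 = 2.
  m(A_3) = 47/4 - 35/4 = 3.
Contributions c_i * m(A_i):
  (-3/2) * (1/2) = -3/4.
  (-1) * (2) = -2.
  (0) * (3) = 0.
Total: -3/4 - 2 + 0 = -11/4.

-11/4


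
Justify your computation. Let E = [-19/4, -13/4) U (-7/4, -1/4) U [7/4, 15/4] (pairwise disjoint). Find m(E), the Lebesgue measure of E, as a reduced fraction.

For pairwise disjoint intervals, m(union_i I_i) = sum_i m(I_i),
and m is invariant under swapping open/closed endpoints (single points have measure 0).
So m(E) = sum_i (b_i - a_i).
  I_1 has length -13/4 - (-19/4) = 3/2.
  I_2 has length -1/4 - (-7/4) = 3/2.
  I_3 has length 15/4 - 7/4 = 2.
Summing:
  m(E) = 3/2 + 3/2 + 2 = 5.

5


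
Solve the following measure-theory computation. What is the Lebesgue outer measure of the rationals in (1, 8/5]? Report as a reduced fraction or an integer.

E = Q cap (1, 8/5] is a subset of Q, which is countable. Enumerate Q = {q_1, q_2, ...}; for any eps > 0, cover q_k by the open interval (q_k - eps/2^(k+1), q_k + eps/2^(k+1)), of length eps/2^k. The total cover length is sum_{k>=1} eps/2^k = eps. Hence m*(E) <= m*(Q) <= eps for every eps > 0, and since outer measure is non-negative, m*(E) = 0.

0


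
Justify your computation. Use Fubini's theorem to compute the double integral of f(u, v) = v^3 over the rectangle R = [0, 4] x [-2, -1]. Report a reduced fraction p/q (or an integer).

f(u, v) is a tensor product of a function of u and a function of v, and both factors are bounded continuous (hence Lebesgue integrable) on the rectangle, so Fubini's theorem applies:
  integral_R f d(m x m) = (integral_a1^b1 1 du) * (integral_a2^b2 v^3 dv).
Inner integral in u: integral_{0}^{4} 1 du = (4^1 - 0^1)/1
  = 4.
Inner integral in v: integral_{-2}^{-1} v^3 dv = ((-1)^4 - (-2)^4)/4
  = -15/4.
Product: (4) * (-15/4) = -15.

-15


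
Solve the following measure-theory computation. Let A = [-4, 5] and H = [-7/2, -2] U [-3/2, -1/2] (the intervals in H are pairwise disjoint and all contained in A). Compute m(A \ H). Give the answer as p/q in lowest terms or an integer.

The ambient interval has length m(A) = 5 - (-4) = 9.
Since the holes are disjoint and sit inside A, by finite additivity
  m(H) = sum_i (b_i - a_i), and m(A \ H) = m(A) - m(H).
Computing the hole measures:
  m(H_1) = -2 - (-7/2) = 3/2.
  m(H_2) = -1/2 - (-3/2) = 1.
Summed: m(H) = 3/2 + 1 = 5/2.
So m(A \ H) = 9 - 5/2 = 13/2.

13/2


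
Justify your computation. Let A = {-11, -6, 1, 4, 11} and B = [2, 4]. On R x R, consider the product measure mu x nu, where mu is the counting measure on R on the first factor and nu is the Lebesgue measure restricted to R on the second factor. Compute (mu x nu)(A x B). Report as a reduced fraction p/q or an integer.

For a measurable rectangle A x B, the product measure satisfies
  (mu x nu)(A x B) = mu(A) * nu(B).
  mu(A) = 5.
  nu(B) = 2.
  (mu x nu)(A x B) = 5 * 2 = 10.

10


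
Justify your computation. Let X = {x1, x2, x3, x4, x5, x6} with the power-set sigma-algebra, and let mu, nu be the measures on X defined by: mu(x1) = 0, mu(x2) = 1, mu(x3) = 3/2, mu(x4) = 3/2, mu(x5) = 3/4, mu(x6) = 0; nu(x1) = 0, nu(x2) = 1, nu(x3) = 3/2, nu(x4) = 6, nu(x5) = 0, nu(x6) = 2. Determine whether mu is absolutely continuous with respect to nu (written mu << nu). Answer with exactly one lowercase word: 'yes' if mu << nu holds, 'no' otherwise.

mu << nu means: every nu-null measurable set is also mu-null; equivalently, for every atom x, if nu({x}) = 0 then mu({x}) = 0.
Checking each atom:
  x1: nu = 0, mu = 0 -> consistent with mu << nu.
  x2: nu = 1 > 0 -> no constraint.
  x3: nu = 3/2 > 0 -> no constraint.
  x4: nu = 6 > 0 -> no constraint.
  x5: nu = 0, mu = 3/4 > 0 -> violates mu << nu.
  x6: nu = 2 > 0 -> no constraint.
The atom(s) x5 violate the condition (nu = 0 but mu > 0). Therefore mu is NOT absolutely continuous w.r.t. nu.

no


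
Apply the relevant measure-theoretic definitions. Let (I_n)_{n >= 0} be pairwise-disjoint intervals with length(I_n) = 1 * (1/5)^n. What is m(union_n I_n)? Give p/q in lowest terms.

By countable additivity of the Lebesgue measure on pairwise disjoint measurable sets,
  m(union_{n >= 0} I_n) = sum_{n >= 0} m(I_n) = sum_{n >= 0} a * r^n,
  with a = 1 and r = 1/5.
Since 0 < r = 1/5 < 1, the geometric series converges:
  sum_{n >= 0} a * r^n = a / (1 - r).
  = 1 / (1 - 1/5)
  = 1 / (4/5)
  = 5/4.

5/4


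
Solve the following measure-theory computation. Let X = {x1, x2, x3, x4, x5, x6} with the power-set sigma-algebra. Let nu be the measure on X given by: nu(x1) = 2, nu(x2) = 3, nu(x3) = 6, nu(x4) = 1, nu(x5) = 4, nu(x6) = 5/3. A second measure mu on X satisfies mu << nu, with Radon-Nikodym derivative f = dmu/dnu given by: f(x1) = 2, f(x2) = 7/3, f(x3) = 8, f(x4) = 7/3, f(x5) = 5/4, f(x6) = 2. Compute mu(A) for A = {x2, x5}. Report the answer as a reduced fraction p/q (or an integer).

By the defining property of the Radon-Nikodym derivative, for every measurable set A,
  mu(A) = integral_A f dnu.
Since nu is a discrete measure concentrated on the atoms of X, the integral over A reduces to the sum
  mu(A) = sum_{x in A} f(x) * nu({x}).
Computing each term:
  x2: f(x2) * nu(x2) = 7/3 * 3 = 7.
  x5: f(x5) * nu(x5) = 5/4 * 4 = 5.
Summing: mu(A) = 7 + 5 = 12.

12


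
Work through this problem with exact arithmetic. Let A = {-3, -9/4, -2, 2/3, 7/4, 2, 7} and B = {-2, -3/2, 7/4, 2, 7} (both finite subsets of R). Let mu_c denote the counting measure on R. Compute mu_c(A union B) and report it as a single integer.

Counting measure on a finite set equals cardinality. By inclusion-exclusion, |A union B| = |A| + |B| - |A cap B|.
|A| = 7, |B| = 5, |A cap B| = 4.
So mu_c(A union B) = 7 + 5 - 4 = 8.

8


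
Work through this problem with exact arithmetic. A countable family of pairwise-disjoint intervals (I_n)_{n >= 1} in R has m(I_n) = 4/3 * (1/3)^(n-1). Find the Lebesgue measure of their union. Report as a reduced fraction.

By countable additivity of the Lebesgue measure on pairwise disjoint measurable sets,
  m(union_{n >= 1} I_n) = sum_{n >= 1} m(I_n) = sum_{n >= 1} a * r^(n-1),
  with a = 4/3 and r = 1/3.
Since 0 < r = 1/3 < 1, the geometric series converges:
  sum_{n >= 1} a * r^(n-1) = a / (1 - r).
  = 4/3 / (1 - 1/3)
  = 4/3 / (2/3)
  = 2.

2


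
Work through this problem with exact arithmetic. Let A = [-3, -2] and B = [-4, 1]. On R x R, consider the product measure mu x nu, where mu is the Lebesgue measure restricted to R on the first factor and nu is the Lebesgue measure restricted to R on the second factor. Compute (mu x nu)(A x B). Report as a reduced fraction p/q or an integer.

For a measurable rectangle A x B, the product measure satisfies
  (mu x nu)(A x B) = mu(A) * nu(B).
  mu(A) = 1.
  nu(B) = 5.
  (mu x nu)(A x B) = 1 * 5 = 5.

5


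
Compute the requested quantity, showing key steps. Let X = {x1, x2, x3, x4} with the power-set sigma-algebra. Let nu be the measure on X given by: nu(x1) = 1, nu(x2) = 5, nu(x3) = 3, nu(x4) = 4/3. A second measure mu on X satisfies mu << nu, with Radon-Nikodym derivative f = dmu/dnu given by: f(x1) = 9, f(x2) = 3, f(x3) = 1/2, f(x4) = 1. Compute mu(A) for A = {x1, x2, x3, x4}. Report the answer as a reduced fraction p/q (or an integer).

By the defining property of the Radon-Nikodym derivative, for every measurable set A,
  mu(A) = integral_A f dnu.
Since nu is a discrete measure concentrated on the atoms of X, the integral over A reduces to the sum
  mu(A) = sum_{x in A} f(x) * nu({x}).
Computing each term:
  x1: f(x1) * nu(x1) = 9 * 1 = 9.
  x2: f(x2) * nu(x2) = 3 * 5 = 15.
  x3: f(x3) * nu(x3) = 1/2 * 3 = 3/2.
  x4: f(x4) * nu(x4) = 1 * 4/3 = 4/3.
Summing: mu(A) = 9 + 15 + 3/2 + 4/3 = 161/6.

161/6


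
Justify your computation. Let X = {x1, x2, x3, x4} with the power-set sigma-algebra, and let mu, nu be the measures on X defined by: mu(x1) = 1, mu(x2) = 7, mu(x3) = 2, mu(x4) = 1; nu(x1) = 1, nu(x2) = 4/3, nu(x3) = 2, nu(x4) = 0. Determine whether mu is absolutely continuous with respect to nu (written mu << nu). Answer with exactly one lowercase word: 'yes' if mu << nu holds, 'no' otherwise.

mu << nu means: every nu-null measurable set is also mu-null; equivalently, for every atom x, if nu({x}) = 0 then mu({x}) = 0.
Checking each atom:
  x1: nu = 1 > 0 -> no constraint.
  x2: nu = 4/3 > 0 -> no constraint.
  x3: nu = 2 > 0 -> no constraint.
  x4: nu = 0, mu = 1 > 0 -> violates mu << nu.
The atom(s) x4 violate the condition (nu = 0 but mu > 0). Therefore mu is NOT absolutely continuous w.r.t. nu.

no


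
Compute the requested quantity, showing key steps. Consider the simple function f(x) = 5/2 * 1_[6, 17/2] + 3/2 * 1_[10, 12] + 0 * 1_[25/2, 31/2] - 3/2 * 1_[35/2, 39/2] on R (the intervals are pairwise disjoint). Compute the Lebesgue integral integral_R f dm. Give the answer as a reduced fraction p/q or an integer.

For a simple function f = sum_i c_i * 1_{A_i} with disjoint A_i,
  integral f dm = sum_i c_i * m(A_i).
Lengths of the A_i:
  m(A_1) = 17/2 - 6 = 5/2.
  m(A_2) = 12 - 10 = 2.
  m(A_3) = 31/2 - 25/2 = 3.
  m(A_4) = 39/2 - 35/2 = 2.
Contributions c_i * m(A_i):
  (5/2) * (5/2) = 25/4.
  (3/2) * (2) = 3.
  (0) * (3) = 0.
  (-3/2) * (2) = -3.
Total: 25/4 + 3 + 0 - 3 = 25/4.

25/4


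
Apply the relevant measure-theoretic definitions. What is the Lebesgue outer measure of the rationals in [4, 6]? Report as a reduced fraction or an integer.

E = Q cap [4, 6] is a subset of Q, which is countable. Enumerate Q = {q_1, q_2, ...}; for any eps > 0, cover q_k by the open interval (q_k - eps/2^(k+1), q_k + eps/2^(k+1)), of length eps/2^k. The total cover length is sum_{k>=1} eps/2^k = eps. Hence m*(E) <= m*(Q) <= eps for every eps > 0, and since outer measure is non-negative, m*(E) = 0.

0


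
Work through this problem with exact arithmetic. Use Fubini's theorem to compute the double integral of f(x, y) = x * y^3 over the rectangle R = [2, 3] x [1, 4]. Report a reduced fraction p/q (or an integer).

f(x, y) is a tensor product of a function of x and a function of y, and both factors are bounded continuous (hence Lebesgue integrable) on the rectangle, so Fubini's theorem applies:
  integral_R f d(m x m) = (integral_a1^b1 x dx) * (integral_a2^b2 y^3 dy).
Inner integral in x: integral_{2}^{3} x dx = (3^2 - 2^2)/2
  = 5/2.
Inner integral in y: integral_{1}^{4} y^3 dy = (4^4 - 1^4)/4
  = 255/4.
Product: (5/2) * (255/4) = 1275/8.

1275/8
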